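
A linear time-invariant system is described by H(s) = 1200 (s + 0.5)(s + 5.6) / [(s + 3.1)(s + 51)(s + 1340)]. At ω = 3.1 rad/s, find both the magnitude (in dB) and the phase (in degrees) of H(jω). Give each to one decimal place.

|j3.1 + 0.5| = √(3.1² + 0.5²) = 3.14
|j3.1 + 5.6| = √(3.1² + 5.6²) = 6.401
|j3.1 + 3.1| = √(3.1² + 3.1²) = 4.384
|j3.1 + 51| = √(3.1² + 51²) = 51.09
|j3.1 + 1340| = √(3.1² + 1340²) = 1340
|H(j3.1)| = 1200 × 3.14 × 6.401 / (4.384 × 51.09 × 1340) = 0.080352
20 log₁₀(0.080352) = -21.90 dB
∠(j3.1 + 0.5) = arctan(3.1/0.5) = 80.84°
∠(j3.1 + 5.6) = arctan(3.1/5.6) = 28.97°
∠(j3.1 + 3.1) = arctan(3.1/3.1) = 45.00°
∠(j3.1 + 51) = arctan(3.1/51) = 3.48°
∠(j3.1 + 1340) = arctan(3.1/1340) = 0.13°
∠H(j3.1) = 80.84° + 28.97° − (45.00° + 3.48° + 0.13°) = 61.19°

|H| = -21.9 dB, ∠H = 61.2 deg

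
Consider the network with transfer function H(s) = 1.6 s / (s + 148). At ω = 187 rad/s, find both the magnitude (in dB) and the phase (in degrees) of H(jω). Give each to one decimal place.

|j187| = 187
|j187 + 148| = √(187² + 148²) = 238.5
|H(j187)| = 1.6 × 187 / 238.5 = 1.2546
20 log₁₀(1.2546) = 1.97 dB
∠(j187) = 90.00°
∠(j187 + 148) = arctan(187/148) = 51.64°
∠H(j187) = 90.00° − 51.64° = 38.36°

|H| = 2.0 dB, ∠H = 38.4 deg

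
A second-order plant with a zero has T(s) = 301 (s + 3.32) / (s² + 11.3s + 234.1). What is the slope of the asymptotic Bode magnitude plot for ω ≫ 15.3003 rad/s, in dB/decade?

-20 dB/decade

With 1 zero and 2 poles, the high-frequency asymptotic slope is 20 × (1 − 2) = -20 dB/decade.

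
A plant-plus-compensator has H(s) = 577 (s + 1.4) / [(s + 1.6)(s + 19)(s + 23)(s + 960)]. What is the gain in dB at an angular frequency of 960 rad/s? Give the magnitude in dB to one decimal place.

-126.7 dB

|j960 + 1.4| = √(960² + 1.4²) = 960
|j960 + 1.6| = √(960² + 1.6²) = 960
|j960 + 19| = √(960² + 19²) = 960.2
|j960 + 23| = √(960² + 23²) = 960.3
|j960 + 960| = √(960² + 960²) = 1358
|H(j960)| = 577 × 960 / (960 × 960.2 × 960.3 × 1358) = 4.6093e-07
20 log₁₀(4.6093e-07) = -126.73 dB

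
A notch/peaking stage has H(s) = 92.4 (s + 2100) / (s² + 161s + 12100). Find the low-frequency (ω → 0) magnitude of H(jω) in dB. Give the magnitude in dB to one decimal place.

24.1 dB

H(0) = 92.4 × 2100 / 12100 = 16.036
20 log₁₀(16.036) = 24.10 dB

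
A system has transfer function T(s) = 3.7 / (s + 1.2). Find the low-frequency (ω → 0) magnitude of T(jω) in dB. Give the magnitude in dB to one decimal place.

9.8 dB

T(0) = 3.7 / 1.2 = 3.0833
20 log₁₀(3.0833) = 9.78 dB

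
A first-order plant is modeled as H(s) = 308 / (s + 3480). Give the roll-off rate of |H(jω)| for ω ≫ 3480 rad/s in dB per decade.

-20 dB/decade

With 0 zeros and 1 pole, the high-frequency asymptotic slope is 20 × (0 − 1) = -20 dB/decade.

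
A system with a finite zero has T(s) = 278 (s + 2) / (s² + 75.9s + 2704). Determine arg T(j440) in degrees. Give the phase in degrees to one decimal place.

∠(j440 + 2) = arctan(440/2) = 89.74°
∠[(j440)² + 75.9(j440) + 2704] = ∠[-1.909e+05 + j33396] = 170.08°
∠T(j440) = 89.74° − 170.08° = -80.34°

-80.3°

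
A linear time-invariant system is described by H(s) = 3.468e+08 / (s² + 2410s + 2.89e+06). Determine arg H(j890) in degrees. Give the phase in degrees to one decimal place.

-45.6°

∠[(j890)² + 2410(j890) + 2.89e+06] = ∠[2.0979e+06 + j2.1449e+06] = 45.63°
∠H(j890) = −45.63° = -45.63°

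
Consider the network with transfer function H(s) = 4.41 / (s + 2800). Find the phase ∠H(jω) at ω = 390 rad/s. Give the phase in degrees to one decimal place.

∠(j390 + 2800) = arctan(390/2800) = 7.93°
∠H(j390) = −7.93° = -7.93°

-7.9°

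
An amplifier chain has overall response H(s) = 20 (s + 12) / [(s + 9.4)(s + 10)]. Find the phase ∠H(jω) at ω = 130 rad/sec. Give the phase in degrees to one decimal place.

∠(j130 + 12) = arctan(130/12) = 84.73°
∠(j130 + 9.4) = arctan(130/9.4) = 85.86°
∠(j130 + 10) = arctan(130/10) = 85.60°
∠H(j130) = 84.73° − (85.86° + 85.60°) = -86.74°

-86.7°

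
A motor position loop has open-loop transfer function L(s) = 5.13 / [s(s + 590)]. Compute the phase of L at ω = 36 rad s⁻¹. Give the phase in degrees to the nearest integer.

-93°

∠(j36 + 590) = arctan(36/590) = 3.49°
∠(j36) = 90.00°
∠L(j36) = − (3.49° + 90.00°) = -93.49°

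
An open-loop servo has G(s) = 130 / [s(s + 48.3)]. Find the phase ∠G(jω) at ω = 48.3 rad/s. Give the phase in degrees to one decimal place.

-135.0 deg

∠(j48.3 + 48.3) = arctan(48.3/48.3) = 45.00°
∠(j48.3) = 90.00°
∠G(j48.3) = − (45.00° + 90.00°) = -135.00°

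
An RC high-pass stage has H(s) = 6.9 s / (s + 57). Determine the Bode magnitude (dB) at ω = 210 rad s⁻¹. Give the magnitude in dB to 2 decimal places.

|j210| = 210
|j210 + 57| = √(210² + 57²) = 217.6
|H(j210)| = 6.9 × 210 / 217.6 = 6.6591
20 log₁₀(6.6591) = 16.468 dB

16.47 dB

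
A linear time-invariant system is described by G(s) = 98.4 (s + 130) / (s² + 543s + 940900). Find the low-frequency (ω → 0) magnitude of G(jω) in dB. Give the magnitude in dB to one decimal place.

G(0) = 98.4 × 130 / 940900 = 0.013595
20 log₁₀(0.013595) = -37.33 dB

-37.3 dB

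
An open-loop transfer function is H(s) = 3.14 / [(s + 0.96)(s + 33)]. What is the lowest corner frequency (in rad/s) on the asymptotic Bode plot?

Break frequencies occur at each pole and zero magnitude: 0.96 rad/s, 33 rad/s.
The lowest is 0.96 rad/s.

0.96 rad/s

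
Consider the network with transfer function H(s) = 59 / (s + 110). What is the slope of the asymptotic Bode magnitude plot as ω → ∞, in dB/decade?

With 0 zeros and 1 pole, the high-frequency asymptotic slope is 20 × (0 − 1) = -20 dB/decade.

-20 dB/decade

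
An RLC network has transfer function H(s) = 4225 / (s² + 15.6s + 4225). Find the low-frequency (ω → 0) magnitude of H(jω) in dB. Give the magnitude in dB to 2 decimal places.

0.00 dB

H(0) = 4225 / 4225 = 1
20 log₁₀(1) = 0.000 dB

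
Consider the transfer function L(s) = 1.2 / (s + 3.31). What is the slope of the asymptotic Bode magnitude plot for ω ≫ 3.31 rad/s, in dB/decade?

With 0 zeros and 1 pole, the high-frequency asymptotic slope is 20 × (0 − 1) = -20 dB/decade.

-20 dB/decade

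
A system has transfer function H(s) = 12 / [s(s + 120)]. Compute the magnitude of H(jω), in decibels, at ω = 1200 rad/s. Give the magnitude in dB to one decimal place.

|j1200 + 120| = √(1200² + 120²) = 1206
|j1200| = 1200
|H(j1200)| = 12 / (1206 × 1200) = 8.292e-06
20 log₁₀(8.292e-06) = -101.63 dB

-101.6 dB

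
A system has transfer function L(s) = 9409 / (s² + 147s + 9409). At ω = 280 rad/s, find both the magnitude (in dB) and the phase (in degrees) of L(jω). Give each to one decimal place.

|L| = -18.6 dB, ∠L = -149.2°

|(j280)² + 147(j280) + 9409| = |-68991 + j41160| = 8.034e+04
|L(j280)| = 9409 / 8.034e+04 = 0.11712
20 log₁₀(0.11712) = -18.63 dB
∠[(j280)² + 147(j280) + 9409] = ∠[-68991 + j41160] = 149.18°
∠L(j280) = −149.18° = -149.18°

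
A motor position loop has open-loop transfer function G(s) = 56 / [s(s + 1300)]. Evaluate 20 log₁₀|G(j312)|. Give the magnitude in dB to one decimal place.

-77.4 dB

|j312 + 1300| = √(312² + 1300²) = 1337
|j312| = 312
|G(j312)| = 56 / (1337 × 312) = 0.00013425
20 log₁₀(0.00013425) = -77.44 dB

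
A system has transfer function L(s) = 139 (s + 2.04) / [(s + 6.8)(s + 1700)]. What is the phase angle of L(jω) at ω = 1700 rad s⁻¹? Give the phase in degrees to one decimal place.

∠(j1700 + 2.04) = arctan(1700/2.04) = 89.93°
∠(j1700 + 6.8) = arctan(1700/6.8) = 89.77°
∠(j1700 + 1700) = arctan(1700/1700) = 45.00°
∠L(j1700) = 89.93° − (89.77° + 45.00°) = -44.84°

-44.8°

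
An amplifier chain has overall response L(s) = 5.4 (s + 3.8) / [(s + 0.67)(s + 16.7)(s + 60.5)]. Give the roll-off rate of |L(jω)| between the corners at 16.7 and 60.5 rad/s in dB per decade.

In this band the factors already past their corner are: zero at 3.8, pole at 0.67, pole at 16.7; net slope = -20 dB/decade.

-20 dB/decade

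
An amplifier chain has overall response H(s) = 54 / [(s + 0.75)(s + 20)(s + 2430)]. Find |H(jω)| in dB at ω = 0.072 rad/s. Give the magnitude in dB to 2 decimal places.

|j0.072 + 0.75| = √(0.072² + 0.75²) = 0.7534
|j0.072 + 20| = √(0.072² + 20²) = 20
|j0.072 + 2430| = √(0.072² + 2430²) = 2430
|H(j0.072)| = 54 / (0.7534 × 20 × 2430) = 0.0014747
20 log₁₀(0.0014747) = -56.626 dB

-56.63 dB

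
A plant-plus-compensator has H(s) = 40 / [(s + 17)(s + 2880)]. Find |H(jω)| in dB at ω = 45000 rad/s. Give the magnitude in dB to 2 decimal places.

-154.11 dB

|j45000 + 17| = √(45000² + 17²) = 4.5e+04
|j45000 + 2880| = √(45000² + 2880²) = 4.509e+04
|H(j45000)| = 40 / (4.5e+04 × 4.509e+04) = 1.9713e-08
20 log₁₀(1.9713e-08) = -154.105 dB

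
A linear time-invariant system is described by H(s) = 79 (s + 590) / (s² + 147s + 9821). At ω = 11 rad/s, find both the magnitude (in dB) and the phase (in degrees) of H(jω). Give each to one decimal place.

|j11 + 590| = √(11² + 590²) = 590.1
|(j11)² + 147(j11) + 9821| = |9700 + j1617| = 9834
|H(j11)| = 79 × 590.1 / 9834 = 4.7406
20 log₁₀(4.7406) = 13.52 dB
∠(j11 + 590) = arctan(11/590) = 1.07°
∠[(j11)² + 147(j11) + 9821] = ∠[9700 + j1617] = 9.46°
∠H(j11) = 1.07° − 9.46° = -8.40°

|H| = 13.5 dB, ∠H = -8.4°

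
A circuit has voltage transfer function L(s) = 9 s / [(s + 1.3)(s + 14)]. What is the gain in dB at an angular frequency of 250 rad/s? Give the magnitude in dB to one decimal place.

|j250| = 250
|j250 + 1.3| = √(250² + 1.3²) = 250
|j250 + 14| = √(250² + 14²) = 250.4
|L(j250)| = 9 × 250 / (250 × 250.4) = 0.035943
20 log₁₀(0.035943) = -28.89 dB

-28.9 dB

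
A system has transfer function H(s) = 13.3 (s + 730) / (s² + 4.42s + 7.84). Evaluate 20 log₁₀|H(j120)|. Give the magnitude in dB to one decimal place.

|j120 + 730| = √(120² + 730²) = 739.8
|(j120)² + 4.42(j120) + 7.84| = |-14392 + j530.4| = 1.44e+04
|H(j120)| = 13.3 × 739.8 / 1.44e+04 = 0.68319
20 log₁₀(0.68319) = -3.31 dB

-3.3 dB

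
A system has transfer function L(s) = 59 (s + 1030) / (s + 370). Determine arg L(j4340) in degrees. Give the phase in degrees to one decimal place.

∠(j4340 + 1030) = arctan(4340/1030) = 76.65°
∠(j4340 + 370) = arctan(4340/370) = 85.13°
∠L(j4340) = 76.65° − 85.13° = -8.48°

-8.5 deg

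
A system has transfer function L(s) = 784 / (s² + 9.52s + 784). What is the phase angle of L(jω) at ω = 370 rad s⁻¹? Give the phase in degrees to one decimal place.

∠[(j370)² + 9.52(j370) + 784] = ∠[-1.3612e+05 + j3522.4] = 178.52°
∠L(j370) = −178.52° = -178.52°

-178.5°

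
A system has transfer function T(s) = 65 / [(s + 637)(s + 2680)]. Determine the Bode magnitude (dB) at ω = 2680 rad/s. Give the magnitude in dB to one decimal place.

|j2680 + 637| = √(2680² + 637²) = 2755
|j2680 + 2680| = √(2680² + 2680²) = 3790
|T(j2680)| = 65 / (2755 × 3790) = 6.2258e-06
20 log₁₀(6.2258e-06) = -104.12 dB

-104.1 dB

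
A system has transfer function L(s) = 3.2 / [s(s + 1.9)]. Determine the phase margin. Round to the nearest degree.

Gain crossover: |L(jω)| = 1 at ω ≈ 1.37 rad/sec.
∠L(j1.37) = −90° − arctan(1.37/1.9) ≈ -125.74°
PM = 180° + (-125.74°) = 54.26°

54°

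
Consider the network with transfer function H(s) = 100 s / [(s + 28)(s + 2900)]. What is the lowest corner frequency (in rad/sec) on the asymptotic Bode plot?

28 rad/sec

Break frequencies occur at each pole and zero magnitude: 28 rad/sec, 2900 rad/sec.
The lowest is 28 rad/sec.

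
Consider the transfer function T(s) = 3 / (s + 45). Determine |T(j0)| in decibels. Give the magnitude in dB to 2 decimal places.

-23.52 dB

T(0) = 3 / 45 = 0.066667
20 log₁₀(0.066667) = -23.522 dB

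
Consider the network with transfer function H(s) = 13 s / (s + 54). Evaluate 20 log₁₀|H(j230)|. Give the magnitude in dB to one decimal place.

|j230| = 230
|j230 + 54| = √(230² + 54²) = 236.3
|H(j230)| = 13 × 230 / 236.3 = 12.656
20 log₁₀(12.656) = 22.05 dB

22.0 dB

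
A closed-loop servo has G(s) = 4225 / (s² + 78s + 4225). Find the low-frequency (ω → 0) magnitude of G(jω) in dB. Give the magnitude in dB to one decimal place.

G(0) = 4225 / 4225 = 1
20 log₁₀(1) = 0.00 dB

0.0 dB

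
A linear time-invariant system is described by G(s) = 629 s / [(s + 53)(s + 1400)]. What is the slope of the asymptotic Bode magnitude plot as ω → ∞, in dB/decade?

-20 dB/decade

With 1 zero and 2 poles, the high-frequency asymptotic slope is 20 × (1 − 2) = -20 dB/decade.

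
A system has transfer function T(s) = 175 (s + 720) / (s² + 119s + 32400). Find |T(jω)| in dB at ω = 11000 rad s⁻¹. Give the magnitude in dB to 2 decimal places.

-35.95 dB

|j11000 + 720| = √(11000² + 720²) = 1.102e+04
|(j11000)² + 119(j11000) + 32400| = |-1.2097e+08 + j1.309e+06| = 1.21e+08
|T(j11000)| = 175 × 1.102e+04 / 1.21e+08 = 0.015946
20 log₁₀(0.015946) = -35.947 dB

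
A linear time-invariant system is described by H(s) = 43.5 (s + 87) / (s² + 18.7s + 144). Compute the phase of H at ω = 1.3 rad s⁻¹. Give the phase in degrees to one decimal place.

-8.8°

∠(j1.3 + 87) = arctan(1.3/87) = 0.86°
∠[(j1.3)² + 18.7(j1.3) + 144] = ∠[142.31 + j24.31] = 9.69°
∠H(j1.3) = 0.86° − 9.69° = -8.84°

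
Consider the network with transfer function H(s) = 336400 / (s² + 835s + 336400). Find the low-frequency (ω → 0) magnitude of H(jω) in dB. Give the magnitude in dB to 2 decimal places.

0.00 dB

H(0) = 336400 / 336400 = 1
20 log₁₀(1) = 0.000 dB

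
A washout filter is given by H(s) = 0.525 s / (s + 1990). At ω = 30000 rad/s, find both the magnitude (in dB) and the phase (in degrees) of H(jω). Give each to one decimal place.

|H| = -5.6 dB, ∠H = 3.8°

|j30000| = 3e+04
|j30000 + 1990| = √(30000² + 1990²) = 3.007e+04
|H(j30000)| = 0.525 × 3e+04 / 3.007e+04 = 0.52385
20 log₁₀(0.52385) = -5.62 dB
∠(j30000) = 90.00°
∠(j30000 + 1990) = arctan(30000/1990) = 86.20°
∠H(j30000) = 90.00° − 86.20° = 3.80°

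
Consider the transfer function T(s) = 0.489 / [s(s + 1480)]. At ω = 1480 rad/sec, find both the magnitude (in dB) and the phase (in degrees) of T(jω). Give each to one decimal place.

|j1480 + 1480| = √(1480² + 1480²) = 2093
|j1480| = 1480
|T(j1480)| = 0.489 / (2093 × 1480) = 1.5786e-07
20 log₁₀(1.5786e-07) = -136.03 dB
∠(j1480 + 1480) = arctan(1480/1480) = 45.00°
∠(j1480) = 90.00°
∠T(j1480) = − (45.00° + 90.00°) = -135.00°

|T| = -136.0 dB, ∠T = -135.0°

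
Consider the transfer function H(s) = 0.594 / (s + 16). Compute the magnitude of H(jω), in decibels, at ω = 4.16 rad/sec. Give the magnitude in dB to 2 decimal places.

|j4.16 + 16| = √(4.16² + 16²) = 16.53
|H(j4.16)| = 0.594 / 16.53 = 0.03593
20 log₁₀(0.03593) = -28.891 dB

-28.89 dB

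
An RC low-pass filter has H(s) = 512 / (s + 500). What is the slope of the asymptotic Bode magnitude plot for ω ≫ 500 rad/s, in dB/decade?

With 0 zeros and 1 pole, the high-frequency asymptotic slope is 20 × (0 − 1) = -20 dB/decade.

-20 dB/decade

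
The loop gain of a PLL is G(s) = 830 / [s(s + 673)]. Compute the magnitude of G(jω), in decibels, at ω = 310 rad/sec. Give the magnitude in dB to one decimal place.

|j310 + 673| = √(310² + 673²) = 741
|j310| = 310
|G(j310)| = 830 / (741 × 310) = 0.0036134
20 log₁₀(0.0036134) = -48.84 dB

-48.8 dB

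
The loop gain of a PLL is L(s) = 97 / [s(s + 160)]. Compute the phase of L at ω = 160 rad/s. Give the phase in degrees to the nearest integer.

-135°

∠(j160 + 160) = arctan(160/160) = 45.00°
∠(j160) = 90.00°
∠L(j160) = − (45.00° + 90.00°) = -135.00°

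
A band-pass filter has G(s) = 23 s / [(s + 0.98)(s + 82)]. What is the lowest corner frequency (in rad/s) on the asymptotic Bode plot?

0.98 rad/s

Break frequencies occur at each pole and zero magnitude: 0.98 rad/s, 82 rad/s.
The lowest is 0.98 rad/s.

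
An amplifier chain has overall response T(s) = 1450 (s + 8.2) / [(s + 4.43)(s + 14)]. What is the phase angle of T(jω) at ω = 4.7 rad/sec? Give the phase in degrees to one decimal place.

-35.4 deg

∠(j4.7 + 8.2) = arctan(4.7/8.2) = 29.82°
∠(j4.7 + 4.43) = arctan(4.7/4.43) = 46.69°
∠(j4.7 + 14) = arctan(4.7/14) = 18.56°
∠T(j4.7) = 29.82° − (46.69° + 18.56°) = -35.43°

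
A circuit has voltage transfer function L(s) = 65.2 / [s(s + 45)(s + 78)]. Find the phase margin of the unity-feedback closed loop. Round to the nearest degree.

Gain crossover: |L(jω)| = 1 at ω ≈ 0.0186 rad/s.
∠L(j0.0186) = −90° − arctan(0.0186/45) − arctan(0.0186/78) ≈ -90.04°
PM = 180° + (-90.04°) = 89.96°

90°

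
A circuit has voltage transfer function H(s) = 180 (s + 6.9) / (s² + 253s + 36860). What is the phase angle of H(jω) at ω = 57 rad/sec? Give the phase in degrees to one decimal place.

∠(j57 + 6.9) = arctan(57/6.9) = 83.10°
∠[(j57)² + 253(j57) + 36860] = ∠[33611 + j14421] = 23.22°
∠H(j57) = 83.10° − 23.22° = 59.88°

59.9°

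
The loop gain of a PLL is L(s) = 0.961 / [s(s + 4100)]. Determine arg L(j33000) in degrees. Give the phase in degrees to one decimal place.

∠(j33000 + 4100) = arctan(33000/4100) = 82.92°
∠(j33000) = 90.00°
∠L(j33000) = − (82.92° + 90.00°) = -172.92°

-172.9 deg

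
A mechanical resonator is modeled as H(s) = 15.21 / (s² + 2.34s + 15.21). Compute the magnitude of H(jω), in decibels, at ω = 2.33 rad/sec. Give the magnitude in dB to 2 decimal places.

2.66 dB

|(j2.33)² + 2.34(j2.33) + 15.21| = |9.7811 + j5.4522| = 11.2
|H(j2.33)| = 15.21 / 11.2 = 1.3583
20 log₁₀(1.3583) = 2.660 dB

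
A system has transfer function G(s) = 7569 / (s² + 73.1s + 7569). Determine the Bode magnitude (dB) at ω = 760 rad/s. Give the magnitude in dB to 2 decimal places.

|(j760)² + 73.1(j760) + 7569| = |-5.7003e+05 + j55556| = 5.727e+05
|G(j760)| = 7569 / 5.727e+05 = 0.013216
20 log₁₀(0.013216) = -37.578 dB

-37.58 dB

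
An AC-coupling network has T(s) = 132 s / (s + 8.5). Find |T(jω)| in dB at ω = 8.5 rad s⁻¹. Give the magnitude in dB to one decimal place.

|j8.5| = 8.5
|j8.5 + 8.5| = √(8.5² + 8.5²) = 12.02
|T(j8.5)| = 132 × 8.5 / 12.02 = 93.338
20 log₁₀(93.338) = 39.40 dB

39.4 dB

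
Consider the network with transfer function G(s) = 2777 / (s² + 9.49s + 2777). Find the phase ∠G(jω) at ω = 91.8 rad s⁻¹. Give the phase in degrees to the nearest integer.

-171°

∠[(j91.8)² + 9.49(j91.8) + 2777] = ∠[-5650.2 + j871.18] = 171.23°
∠G(j91.8) = −171.23° = -171.23°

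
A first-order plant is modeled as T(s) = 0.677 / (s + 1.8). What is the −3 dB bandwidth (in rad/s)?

For a single-pole low-pass, the −3 dB point is at the pole: ω = 1.8 rad/s.

1.8 rad/s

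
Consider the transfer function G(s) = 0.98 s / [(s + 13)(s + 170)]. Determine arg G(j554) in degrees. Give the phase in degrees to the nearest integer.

-72°

∠(j554) = 90.00°
∠(j554 + 13) = arctan(554/13) = 88.66°
∠(j554 + 170) = arctan(554/170) = 72.94°
∠G(j554) = 90.00° − (88.66° + 72.94°) = -71.60°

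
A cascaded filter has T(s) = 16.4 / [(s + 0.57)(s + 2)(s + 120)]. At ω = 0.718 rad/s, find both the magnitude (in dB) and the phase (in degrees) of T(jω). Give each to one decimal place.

|j0.718 + 0.57| = √(0.718² + 0.57²) = 0.9167
|j0.718 + 2| = √(0.718² + 2²) = 2.125
|j0.718 + 120| = √(0.718² + 120²) = 120
|T(j0.718)| = 16.4 / (0.9167 × 2.125 × 120) = 0.070154
20 log₁₀(0.070154) = -23.08 dB
∠(j0.718 + 0.57) = arctan(0.718/0.57) = 51.55°
∠(j0.718 + 2) = arctan(0.718/2) = 19.75°
∠(j0.718 + 120) = arctan(0.718/120) = 0.34°
∠T(j0.718) = − (51.55° + 19.75° + 0.34°) = -71.65°

|T| = -23.1 dB, ∠T = -71.6 deg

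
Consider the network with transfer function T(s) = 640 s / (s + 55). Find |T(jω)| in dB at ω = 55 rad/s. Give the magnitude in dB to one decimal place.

53.1 dB

|j55| = 55
|j55 + 55| = √(55² + 55²) = 77.78
|T(j55)| = 640 × 55 / 77.78 = 452.55
20 log₁₀(452.55) = 53.11 dB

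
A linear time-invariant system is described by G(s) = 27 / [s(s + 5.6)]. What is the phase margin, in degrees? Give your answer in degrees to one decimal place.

Gain crossover: |G(jω)| = 1 at ω ≈ 3.94 rad s⁻¹.
∠G(j3.94) = −90° − arctan(3.94/5.6) ≈ -125.15°
PM = 180° + (-125.15°) = 54.85°

54.9°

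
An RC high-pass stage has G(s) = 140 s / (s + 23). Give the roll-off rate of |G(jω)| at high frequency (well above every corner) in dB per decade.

With 1 zero and 1 pole, the high-frequency asymptotic slope is 20 × (1 − 1) = 0 dB/decade.

0 dB/decade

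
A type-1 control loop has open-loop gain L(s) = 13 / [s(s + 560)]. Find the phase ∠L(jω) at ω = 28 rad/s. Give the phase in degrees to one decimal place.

∠(j28 + 560) = arctan(28/560) = 2.86°
∠(j28) = 90.00°
∠L(j28) = − (2.86° + 90.00°) = -92.86°

-92.9°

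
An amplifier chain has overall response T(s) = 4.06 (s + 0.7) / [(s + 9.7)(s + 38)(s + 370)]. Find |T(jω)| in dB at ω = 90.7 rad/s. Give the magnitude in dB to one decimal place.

|j90.7 + 0.7| = √(90.7² + 0.7²) = 90.7
|j90.7 + 9.7| = √(90.7² + 9.7²) = 91.22
|j90.7 + 38| = √(90.7² + 38²) = 98.34
|j90.7 + 370| = √(90.7² + 370²) = 381
|T(j90.7)| = 4.06 × 90.7 / (91.22 × 98.34 × 381) = 0.00010776
20 log₁₀(0.00010776) = -79.35 dB

-79.4 dB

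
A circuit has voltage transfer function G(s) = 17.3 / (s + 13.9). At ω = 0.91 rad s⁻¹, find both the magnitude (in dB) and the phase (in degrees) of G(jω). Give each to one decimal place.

|j0.91 + 13.9| = √(0.91² + 13.9²) = 13.93
|G(j0.91)| = 17.3 / 13.93 = 1.2419
20 log₁₀(1.2419) = 1.88 dB
∠(j0.91 + 13.9) = arctan(0.91/13.9) = 3.75°
∠G(j0.91) = −3.75° = -3.75°

|G| = 1.9 dB, ∠G = -3.7°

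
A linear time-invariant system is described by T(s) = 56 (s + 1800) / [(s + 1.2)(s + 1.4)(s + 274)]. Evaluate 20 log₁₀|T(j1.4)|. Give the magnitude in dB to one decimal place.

|j1.4 + 1800| = √(1.4² + 1800²) = 1800
|j1.4 + 1.2| = √(1.4² + 1.2²) = 1.844
|j1.4 + 1.4| = √(1.4² + 1.4²) = 1.98
|j1.4 + 274| = √(1.4² + 274²) = 274
|T(j1.4)| = 56 × 1800 / (1.844 × 1.98 × 274) = 100.77
20 log₁₀(100.77) = 40.07 dB

40.1 dB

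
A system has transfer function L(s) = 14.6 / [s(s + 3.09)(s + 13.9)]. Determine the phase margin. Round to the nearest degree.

82 deg

Gain crossover: |L(jω)| = 1 at ω ≈ 0.338 rad/s.
∠L(j0.338) = −90° − arctan(0.338/3.09) − arctan(0.338/13.9) ≈ -97.63°
PM = 180° + (-97.63°) = 82.37°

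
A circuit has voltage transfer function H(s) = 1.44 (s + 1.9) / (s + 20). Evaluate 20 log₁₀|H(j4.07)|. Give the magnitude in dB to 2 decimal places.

|j4.07 + 1.9| = √(4.07² + 1.9²) = 4.492
|j4.07 + 20| = √(4.07² + 20²) = 20.41
|H(j4.07)| = 1.44 × 4.492 / 20.41 = 0.3169
20 log₁₀(0.3169) = -9.981 dB

-9.98 dB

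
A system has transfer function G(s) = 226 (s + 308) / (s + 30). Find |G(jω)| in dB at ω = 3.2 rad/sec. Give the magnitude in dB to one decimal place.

67.3 dB

|j3.2 + 308| = √(3.2² + 308²) = 308
|j3.2 + 30| = √(3.2² + 30²) = 30.17
|G(j3.2)| = 226 × 308 / 30.17 = 2307.3
20 log₁₀(2307.3) = 67.26 dB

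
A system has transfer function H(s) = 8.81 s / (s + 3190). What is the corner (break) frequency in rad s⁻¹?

The single real pole at s = −3190 gives a corner at ω = 3190 rad s⁻¹.

3190 rad s⁻¹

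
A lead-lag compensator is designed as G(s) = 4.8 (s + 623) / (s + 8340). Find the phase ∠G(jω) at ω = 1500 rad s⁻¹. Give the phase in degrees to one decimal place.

∠(j1500 + 623) = arctan(1500/623) = 67.45°
∠(j1500 + 8340) = arctan(1500/8340) = 10.20°
∠G(j1500) = 67.45° − 10.20° = 57.25°

57.2°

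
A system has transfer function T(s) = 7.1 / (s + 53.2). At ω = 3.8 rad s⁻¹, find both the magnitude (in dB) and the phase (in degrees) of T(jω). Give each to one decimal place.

|T| = -17.5 dB, ∠T = -4.1°

|j3.8 + 53.2| = √(3.8² + 53.2²) = 53.34
|T(j3.8)| = 7.1 / 53.34 = 0.13312
20 log₁₀(0.13312) = -17.52 dB
∠(j3.8 + 53.2) = arctan(3.8/53.2) = 4.09°
∠T(j3.8) = −4.09° = -4.09°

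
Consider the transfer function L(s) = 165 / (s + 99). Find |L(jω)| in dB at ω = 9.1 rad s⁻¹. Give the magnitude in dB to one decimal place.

|j9.1 + 99| = √(9.1² + 99²) = 99.42
|L(j9.1)| = 165 / 99.42 = 1.6597
20 log₁₀(1.6597) = 4.40 dB

4.4 dB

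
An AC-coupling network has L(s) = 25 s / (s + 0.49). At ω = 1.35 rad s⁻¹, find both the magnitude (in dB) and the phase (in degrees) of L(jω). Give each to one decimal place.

|L| = 27.4 dB, ∠L = 19.9°

|j1.35| = 1.35
|j1.35 + 0.49| = √(1.35² + 0.49²) = 1.436
|L(j1.35)| = 25 × 1.35 / 1.436 = 23.5
20 log₁₀(23.5) = 27.42 dB
∠(j1.35) = 90.00°
∠(j1.35 + 0.49) = arctan(1.35/0.49) = 70.05°
∠L(j1.35) = 90.00° − 70.05° = 19.95°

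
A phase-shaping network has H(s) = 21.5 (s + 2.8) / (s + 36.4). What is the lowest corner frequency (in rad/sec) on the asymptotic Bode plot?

Break frequencies occur at each pole and zero magnitude: 2.8 rad/sec, 36.4 rad/sec.
The lowest is 2.8 rad/sec.

2.8 rad/sec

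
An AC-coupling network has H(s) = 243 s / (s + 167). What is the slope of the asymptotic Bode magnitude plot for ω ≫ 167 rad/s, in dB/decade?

With 1 zero and 1 pole, the high-frequency asymptotic slope is 20 × (1 − 1) = 0 dB/decade.

0 dB/decade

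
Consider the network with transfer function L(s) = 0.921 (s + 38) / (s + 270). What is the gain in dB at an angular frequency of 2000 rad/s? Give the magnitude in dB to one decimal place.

|j2000 + 38| = √(2000² + 38²) = 2000
|j2000 + 270| = √(2000² + 270²) = 2018
|L(j2000)| = 0.921 × 2000 / 2018 = 0.91289
20 log₁₀(0.91289) = -0.79 dB

-0.8 dB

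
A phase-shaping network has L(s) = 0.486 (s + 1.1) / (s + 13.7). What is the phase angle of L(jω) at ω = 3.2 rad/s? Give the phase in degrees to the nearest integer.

∠(j3.2 + 1.1) = arctan(3.2/1.1) = 71.03°
∠(j3.2 + 13.7) = arctan(3.2/13.7) = 13.15°
∠L(j3.2) = 71.03° − 13.15° = 57.88°

58°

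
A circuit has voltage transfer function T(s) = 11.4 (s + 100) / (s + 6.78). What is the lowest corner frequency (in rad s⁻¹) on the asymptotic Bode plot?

Break frequencies occur at each pole and zero magnitude: 6.78 rad s⁻¹, 100 rad s⁻¹.
The lowest is 6.78 rad s⁻¹.

6.78 rad s⁻¹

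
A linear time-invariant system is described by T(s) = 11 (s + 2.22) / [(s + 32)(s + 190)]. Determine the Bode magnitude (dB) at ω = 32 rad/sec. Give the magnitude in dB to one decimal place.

-27.9 dB

|j32 + 2.22| = √(32² + 2.22²) = 32.08
|j32 + 32| = √(32² + 32²) = 45.25
|j32 + 190| = √(32² + 190²) = 192.7
|T(j32)| = 11 × 32.08 / (45.25 × 192.7) = 0.040466
20 log₁₀(0.040466) = -27.86 dB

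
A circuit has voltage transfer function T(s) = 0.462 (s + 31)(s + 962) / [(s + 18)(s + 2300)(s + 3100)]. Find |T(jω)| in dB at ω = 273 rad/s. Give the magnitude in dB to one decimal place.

|j273 + 31| = √(273² + 31²) = 274.8
|j273 + 962| = √(273² + 962²) = 1000
|j273 + 18| = √(273² + 18²) = 273.6
|j273 + 2300| = √(273² + 2300²) = 2316
|j273 + 3100| = √(273² + 3100²) = 3112
|T(j273)| = 0.462 × 274.8 × 1000 / (273.6 × 2316 × 3112) = 6.4368e-05
20 log₁₀(6.4368e-05) = -83.83 dB

-83.8 dB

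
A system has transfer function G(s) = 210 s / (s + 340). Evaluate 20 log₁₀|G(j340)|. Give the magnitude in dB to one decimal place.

|j340| = 340
|j340 + 340| = √(340² + 340²) = 480.8
|G(j340)| = 210 × 340 / 480.8 = 148.49
20 log₁₀(148.49) = 43.43 dB

43.4 dB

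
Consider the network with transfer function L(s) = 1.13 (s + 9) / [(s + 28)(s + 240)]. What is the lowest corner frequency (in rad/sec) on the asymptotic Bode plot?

9 rad/sec

Break frequencies occur at each pole and zero magnitude: 9 rad/sec, 28 rad/sec, 240 rad/sec.
The lowest is 9 rad/sec.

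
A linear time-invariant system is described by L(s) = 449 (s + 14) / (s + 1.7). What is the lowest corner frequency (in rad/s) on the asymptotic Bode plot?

1.7 rad/s

Break frequencies occur at each pole and zero magnitude: 1.7 rad/s, 14 rad/s.
The lowest is 1.7 rad/s.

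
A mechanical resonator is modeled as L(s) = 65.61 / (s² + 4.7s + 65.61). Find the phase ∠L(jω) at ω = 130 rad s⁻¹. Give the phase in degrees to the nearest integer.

-178°

∠[(j130)² + 4.7(j130) + 65.61] = ∠[-16834 + j611] = 177.92°
∠L(j130) = −177.92° = -177.92°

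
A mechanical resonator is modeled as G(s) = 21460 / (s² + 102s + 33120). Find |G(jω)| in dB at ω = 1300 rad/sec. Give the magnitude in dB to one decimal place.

|(j1300)² + 102(j1300) + 33120| = |-1.6569e+06 + j1.326e+05| = 1.662e+06
|G(j1300)| = 21460 / 1.662e+06 = 0.012911
20 log₁₀(0.012911) = -37.78 dB

-37.8 dB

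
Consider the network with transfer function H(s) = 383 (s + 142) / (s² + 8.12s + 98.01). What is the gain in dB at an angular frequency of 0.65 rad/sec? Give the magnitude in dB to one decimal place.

54.9 dB

|j0.65 + 142| = √(0.65² + 142²) = 142
|(j0.65)² + 8.12(j0.65) + 98.01| = |97.588 + j5.278| = 97.73
|H(j0.65)| = 383 × 142 / 97.73 = 556.5
20 log₁₀(556.5) = 54.91 dB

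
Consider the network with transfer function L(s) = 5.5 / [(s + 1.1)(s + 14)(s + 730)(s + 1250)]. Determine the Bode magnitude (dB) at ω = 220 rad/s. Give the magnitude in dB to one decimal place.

|j220 + 1.1| = √(220² + 1.1²) = 220
|j220 + 14| = √(220² + 14²) = 220.4
|j220 + 730| = √(220² + 730²) = 762.4
|j220 + 1250| = √(220² + 1250²) = 1269
|L(j220)| = 5.5 / (220 × 220.4 × 762.4 × 1269) = 1.1719e-10
20 log₁₀(1.1719e-10) = -198.62 dB

-198.6 dB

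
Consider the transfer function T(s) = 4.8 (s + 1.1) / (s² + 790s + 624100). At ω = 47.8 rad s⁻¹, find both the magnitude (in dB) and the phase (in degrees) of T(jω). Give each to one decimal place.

|j47.8 + 1.1| = √(47.8² + 1.1²) = 47.81
|(j47.8)² + 790(j47.8) + 624100| = |6.2182e+05 + j37762| = 6.23e+05
|T(j47.8)| = 4.8 × 47.81 / 6.23e+05 = 0.0003684
20 log₁₀(0.0003684) = -68.67 dB
∠(j47.8 + 1.1) = arctan(47.8/1.1) = 88.68°
∠[(j47.8)² + 790(j47.8) + 624100] = ∠[6.2182e+05 + j37762] = 3.48°
∠T(j47.8) = 88.68° − 3.48° = 85.21°

|T| = -68.7 dB, ∠T = 85.2°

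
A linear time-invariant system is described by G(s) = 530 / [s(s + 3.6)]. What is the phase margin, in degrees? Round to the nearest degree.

9 deg

Gain crossover: |G(jω)| = 1 at ω ≈ 22.9 rad/sec.
∠G(j22.9) = −90° − arctan(22.9/3.6) ≈ -171.06°
PM = 180° + (-171.06°) = 8.94°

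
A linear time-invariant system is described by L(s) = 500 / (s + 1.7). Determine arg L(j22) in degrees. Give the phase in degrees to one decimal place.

-85.6°

∠(j22 + 1.7) = arctan(22/1.7) = 85.58°
∠L(j22) = −85.58° = -85.58°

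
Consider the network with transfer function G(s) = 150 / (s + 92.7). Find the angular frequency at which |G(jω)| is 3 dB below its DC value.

92.7 rad/sec

For a single-pole low-pass, the −3 dB point is at the pole: ω = 92.7 rad/sec.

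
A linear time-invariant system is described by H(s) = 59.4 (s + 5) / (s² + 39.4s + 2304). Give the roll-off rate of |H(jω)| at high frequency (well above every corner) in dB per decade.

With 1 zero and 2 poles, the high-frequency asymptotic slope is 20 × (1 − 2) = -20 dB/decade.

-20 dB/decade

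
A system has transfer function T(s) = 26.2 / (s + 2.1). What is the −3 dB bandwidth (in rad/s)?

2.1 rad/s

For a single-pole low-pass, the −3 dB point is at the pole: ω = 2.1 rad/s.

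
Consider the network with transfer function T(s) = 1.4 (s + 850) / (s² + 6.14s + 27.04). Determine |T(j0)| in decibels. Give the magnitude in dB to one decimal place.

32.9 dB

T(0) = 1.4 × 850 / 27.04 = 44.009
20 log₁₀(44.009) = 32.87 dB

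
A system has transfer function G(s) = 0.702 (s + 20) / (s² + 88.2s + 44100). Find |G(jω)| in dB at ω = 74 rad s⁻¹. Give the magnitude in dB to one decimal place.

-57.2 dB

|j74 + 20| = √(74² + 20²) = 76.66
|(j74)² + 88.2(j74) + 44100| = |38624 + j6526.8| = 3.917e+04
|G(j74)| = 0.702 × 76.66 / 3.917e+04 = 0.0013737
20 log₁₀(0.0013737) = -57.24 dB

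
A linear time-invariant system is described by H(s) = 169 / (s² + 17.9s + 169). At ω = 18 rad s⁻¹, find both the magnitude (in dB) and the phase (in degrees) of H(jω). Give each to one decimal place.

|H| = -6.5 dB, ∠H = -115.7 deg

|(j18)² + 17.9(j18) + 169| = |-155 + j322.2| = 357.5
|H(j18)| = 169 / 357.5 = 0.47267
20 log₁₀(0.47267) = -6.51 dB
∠[(j18)² + 17.9(j18) + 169] = ∠[-155 + j322.2] = 115.69°
∠H(j18) = −115.69° = -115.69°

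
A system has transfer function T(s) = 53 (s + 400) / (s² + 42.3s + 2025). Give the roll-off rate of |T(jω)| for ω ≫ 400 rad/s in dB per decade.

-20 dB/decade

With 1 zero and 2 poles, the high-frequency asymptotic slope is 20 × (1 − 2) = -20 dB/decade.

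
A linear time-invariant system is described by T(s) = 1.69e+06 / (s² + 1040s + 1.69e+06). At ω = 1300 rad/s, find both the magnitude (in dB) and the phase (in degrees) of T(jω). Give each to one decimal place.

|T| = 1.9 dB, ∠T = -90.0°

|(j1300)² + 1040(j1300) + 1.69e+06| = |0 + j1.352e+06| = 1.352e+06
|T(j1300)| = 1.69e+06 / 1.352e+06 = 1.25
20 log₁₀(1.25) = 1.94 dB
∠[(j1300)² + 1040(j1300) + 1.69e+06] = ∠[0 + j1.352e+06] = 90.00°
∠T(j1300) = −90.00° = -90.00°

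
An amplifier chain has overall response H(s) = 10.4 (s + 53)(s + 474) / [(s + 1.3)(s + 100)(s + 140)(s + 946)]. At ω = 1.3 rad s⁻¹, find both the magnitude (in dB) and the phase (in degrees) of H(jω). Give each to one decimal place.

|H| = -39.4 dB, ∠H = -44.8°

|j1.3 + 53| = √(1.3² + 53²) = 53.02
|j1.3 + 474| = √(1.3² + 474²) = 474
|j1.3 + 1.3| = √(1.3² + 1.3²) = 1.838
|j1.3 + 100| = √(1.3² + 100²) = 100
|j1.3 + 140| = √(1.3² + 140²) = 140
|j1.3 + 946| = √(1.3² + 946²) = 946
|H(j1.3)| = 10.4 × 53.02 × 474 / (1.838 × 100 × 140 × 946) = 0.010732
20 log₁₀(0.010732) = -39.39 dB
∠(j1.3 + 53) = arctan(1.3/53) = 1.41°
∠(j1.3 + 474) = arctan(1.3/474) = 0.16°
∠(j1.3 + 1.3) = arctan(1.3/1.3) = 45.00°
∠(j1.3 + 100) = arctan(1.3/100) = 0.74°
∠(j1.3 + 140) = arctan(1.3/140) = 0.53°
∠(j1.3 + 946) = arctan(1.3/946) = 0.08°
∠H(j1.3) = 1.41° + 0.16° − (45.00° + 0.74° + 0.53° + 0.08°) = -44.79°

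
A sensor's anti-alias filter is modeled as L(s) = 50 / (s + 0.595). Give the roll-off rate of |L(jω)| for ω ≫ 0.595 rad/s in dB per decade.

With 0 zeros and 1 pole, the high-frequency asymptotic slope is 20 × (0 − 1) = -20 dB/decade.

-20 dB/decade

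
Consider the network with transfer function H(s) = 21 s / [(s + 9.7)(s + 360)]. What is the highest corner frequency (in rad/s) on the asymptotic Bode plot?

360 rad/s

Break frequencies occur at each pole and zero magnitude: 9.7 rad/s, 360 rad/s.
The highest is 360 rad/s.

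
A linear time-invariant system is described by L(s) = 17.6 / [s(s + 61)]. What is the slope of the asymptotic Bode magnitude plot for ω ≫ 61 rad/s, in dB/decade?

-40 dB/decade

With 0 zeros and 2 poles, the high-frequency asymptotic slope is 20 × (0 − 2) = -40 dB/decade.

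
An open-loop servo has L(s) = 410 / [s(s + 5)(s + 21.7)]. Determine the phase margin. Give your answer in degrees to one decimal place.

Gain crossover: |L(jω)| = 1 at ω ≈ 3.16 rad/sec.
∠L(j3.16) = −90° − arctan(3.16/5) − arctan(3.16/21.7) ≈ -130.59°
PM = 180° + (-130.59°) = 49.41°

49.4°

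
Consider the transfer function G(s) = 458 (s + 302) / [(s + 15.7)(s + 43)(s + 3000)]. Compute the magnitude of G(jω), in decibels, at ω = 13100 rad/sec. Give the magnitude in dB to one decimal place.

|j13100 + 302| = √(13100² + 302²) = 1.31e+04
|j13100 + 15.7| = √(13100² + 15.7²) = 1.31e+04
|j13100 + 43| = √(13100² + 43²) = 1.31e+04
|j13100 + 3000| = √(13100² + 3000²) = 1.344e+04
|G(j13100)| = 458 × 1.31e+04 / (1.31e+04 × 1.31e+04 × 1.344e+04) = 2.6022e-06
20 log₁₀(2.6022e-06) = -111.69 dB

-111.7 dB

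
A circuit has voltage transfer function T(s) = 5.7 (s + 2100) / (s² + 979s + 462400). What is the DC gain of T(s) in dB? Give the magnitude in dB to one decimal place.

T(0) = 5.7 × 2100 / 462400 = 0.025887
20 log₁₀(0.025887) = -31.74 dB

-31.7 dB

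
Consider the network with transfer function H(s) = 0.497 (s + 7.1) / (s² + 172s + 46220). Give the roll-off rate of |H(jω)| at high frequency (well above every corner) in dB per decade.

-20 dB/decade

With 1 zero and 2 poles, the high-frequency asymptotic slope is 20 × (1 − 2) = -20 dB/decade.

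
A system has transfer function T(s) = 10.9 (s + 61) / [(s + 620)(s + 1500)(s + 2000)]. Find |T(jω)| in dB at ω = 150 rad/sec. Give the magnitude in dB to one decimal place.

|j150 + 61| = √(150² + 61²) = 161.9
|j150 + 620| = √(150² + 620²) = 637.9
|j150 + 1500| = √(150² + 1500²) = 1507
|j150 + 2000| = √(150² + 2000²) = 2006
|T(j150)| = 10.9 × 161.9 / (637.9 × 1507 × 2006) = 9.1518e-07
20 log₁₀(9.1518e-07) = -120.77 dB

-120.8 dB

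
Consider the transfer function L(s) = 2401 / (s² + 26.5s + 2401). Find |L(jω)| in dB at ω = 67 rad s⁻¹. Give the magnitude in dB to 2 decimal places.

-1.15 dB

|(j67)² + 26.5(j67) + 2401| = |-2088 + j1775.5| = 2741
|L(j67)| = 2401 / 2741 = 0.87601
20 log₁₀(0.87601) = -1.150 dB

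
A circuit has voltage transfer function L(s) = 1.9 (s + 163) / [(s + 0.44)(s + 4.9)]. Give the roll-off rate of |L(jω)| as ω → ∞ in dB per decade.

-20 dB/decade

With 1 zero and 2 poles, the high-frequency asymptotic slope is 20 × (1 − 2) = -20 dB/decade.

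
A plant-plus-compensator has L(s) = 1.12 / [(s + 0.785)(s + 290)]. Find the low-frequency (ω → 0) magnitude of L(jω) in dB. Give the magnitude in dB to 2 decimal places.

-46.16 dB

L(0) = 1.12 / (0.785 × 290) = 0.0049198
20 log₁₀(0.0049198) = -46.161 dB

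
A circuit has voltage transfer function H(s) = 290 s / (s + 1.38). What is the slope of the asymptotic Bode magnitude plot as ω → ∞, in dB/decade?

With 1 zero and 1 pole, the high-frequency asymptotic slope is 20 × (1 − 1) = 0 dB/decade.

0 dB/decade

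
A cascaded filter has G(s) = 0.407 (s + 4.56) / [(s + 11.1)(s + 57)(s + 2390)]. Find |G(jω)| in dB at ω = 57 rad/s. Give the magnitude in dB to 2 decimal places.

|j57 + 4.56| = √(57² + 4.56²) = 57.18
|j57 + 11.1| = √(57² + 11.1²) = 58.07
|j57 + 57| = √(57² + 57²) = 80.61
|j57 + 2390| = √(57² + 2390²) = 2391
|G(j57)| = 0.407 × 57.18 / (58.07 × 80.61 × 2391) = 2.0796e-06
20 log₁₀(2.0796e-06) = -113.640 dB

-113.64 dB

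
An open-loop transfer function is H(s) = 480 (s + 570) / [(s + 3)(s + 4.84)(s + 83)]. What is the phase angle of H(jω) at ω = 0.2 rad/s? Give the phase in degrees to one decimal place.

-6.3 deg

∠(j0.2 + 570) = arctan(0.2/570) = 0.02°
∠(j0.2 + 3) = arctan(0.2/3) = 3.81°
∠(j0.2 + 4.84) = arctan(0.2/4.84) = 2.37°
∠(j0.2 + 83) = arctan(0.2/83) = 0.14°
∠H(j0.2) = 0.02° − (3.81° + 2.37° + 0.14°) = -6.30°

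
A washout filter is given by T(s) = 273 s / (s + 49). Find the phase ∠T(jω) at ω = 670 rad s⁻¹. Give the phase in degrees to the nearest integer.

∠(j670) = 90.00°
∠(j670 + 49) = arctan(670/49) = 85.82°
∠T(j670) = 90.00° − 85.82° = 4.18°

4°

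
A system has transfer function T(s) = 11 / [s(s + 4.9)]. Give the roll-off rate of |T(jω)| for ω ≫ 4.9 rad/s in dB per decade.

-40 dB/decade

With 0 zeros and 2 poles, the high-frequency asymptotic slope is 20 × (0 − 2) = -40 dB/decade.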